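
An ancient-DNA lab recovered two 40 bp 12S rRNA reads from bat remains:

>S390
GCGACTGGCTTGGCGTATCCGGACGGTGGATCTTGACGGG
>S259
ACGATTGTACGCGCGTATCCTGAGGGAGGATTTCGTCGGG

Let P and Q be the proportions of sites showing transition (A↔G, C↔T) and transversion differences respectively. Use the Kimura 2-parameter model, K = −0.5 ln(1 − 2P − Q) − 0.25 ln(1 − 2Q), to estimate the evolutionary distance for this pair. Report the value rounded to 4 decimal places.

0.4266

Mismatches occur at site 1 (G/A, transition), site 5 (C/T, transition), site 8 (G/T, transversion), site 9 (C/A, transversion), site 10 (T/C, transition), site 11 (T/G, transversion), site 12 (G/C, transversion), site 21 (G/T, transversion), site 24 (C/G, transversion), site 27 (T/A, transversion), site 32 (C/T, transition), site 34 (T/C, transition), site 36 (A/T, transversion).
Of the 13 differences, 5 transitions and 8 transversions over 40 sites: P = 5/40 = 0.125000, Q = 8/40 = 0.200000.
d = −0.5·ln(0.550000) − 0.25·ln(0.600000) = −0.5·(-0.597837) − 0.25·(-0.510826) = 0.4266.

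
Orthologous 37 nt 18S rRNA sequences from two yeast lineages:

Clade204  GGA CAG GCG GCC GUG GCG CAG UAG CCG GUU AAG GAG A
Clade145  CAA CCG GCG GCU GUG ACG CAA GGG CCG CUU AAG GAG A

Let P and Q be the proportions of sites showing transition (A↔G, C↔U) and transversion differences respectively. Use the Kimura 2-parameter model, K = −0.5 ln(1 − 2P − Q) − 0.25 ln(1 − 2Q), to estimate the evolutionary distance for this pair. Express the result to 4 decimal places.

0.2986

Differing sites — 1:G/C (Tv); 2:G/A (Ti); 5:A/C (Tv); 12:C/U (Ti); 16:G/A (Ti); 21:G/A (Ti); 22:U/G (Tv); 23:A/G (Ti); 28:G/C (Tv).
Of the 9 differences, 5 transitions and 4 transversions over 37 sites: P = 5/37 = 0.135135, Q = 4/37 = 0.108108.
d = −0.5·ln(0.621622) − 0.25·ln(0.783784) = −0.5·(-0.475423) − 0.25·(-0.243622) = 0.2986.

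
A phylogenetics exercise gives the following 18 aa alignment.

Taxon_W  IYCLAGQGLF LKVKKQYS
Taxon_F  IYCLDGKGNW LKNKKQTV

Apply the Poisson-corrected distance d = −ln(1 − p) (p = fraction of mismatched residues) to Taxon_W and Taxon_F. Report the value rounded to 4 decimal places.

Differing sites — 5:A/D; 7:Q/K; 9:L/N; 10:F/W; 13:V/N; 17:Y/T; 18:S/V.
p = 7/18 = 0.388889.
d = −ln(1 − 0.388889) = −ln(0.611111) = 0.4925.

0.4925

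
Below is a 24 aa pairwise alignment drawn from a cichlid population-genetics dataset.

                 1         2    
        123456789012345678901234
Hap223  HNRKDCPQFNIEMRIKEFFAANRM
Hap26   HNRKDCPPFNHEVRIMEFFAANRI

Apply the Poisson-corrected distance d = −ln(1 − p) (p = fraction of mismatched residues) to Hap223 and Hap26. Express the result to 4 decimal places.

0.2336

Differing sites — 8:Q/P; 11:I/H; 13:M/V; 16:K/M; 24:M/I.
p = 5/24 = 0.208333.
d = −ln(1 − 0.208333) = −ln(0.791667) = 0.2336.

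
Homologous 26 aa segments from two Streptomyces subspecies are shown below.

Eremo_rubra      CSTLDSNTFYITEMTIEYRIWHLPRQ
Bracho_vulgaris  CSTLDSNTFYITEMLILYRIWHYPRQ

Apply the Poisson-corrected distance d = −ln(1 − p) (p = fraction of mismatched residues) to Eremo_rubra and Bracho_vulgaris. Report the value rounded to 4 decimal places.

Differing sites — 15:T/L; 17:E/L; 23:L/Y.
p = 3/26 = 0.115385.
d = −ln(1 − 0.115385) = −ln(0.884615) = 0.1226.

0.1226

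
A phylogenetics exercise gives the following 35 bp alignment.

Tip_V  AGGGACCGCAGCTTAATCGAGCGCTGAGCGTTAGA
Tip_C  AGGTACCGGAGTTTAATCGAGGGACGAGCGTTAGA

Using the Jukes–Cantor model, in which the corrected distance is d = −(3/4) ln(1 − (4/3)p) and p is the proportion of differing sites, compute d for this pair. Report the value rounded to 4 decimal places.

0.1946

Mismatches occur at site 4 (G→T), site 9 (C→G), site 12 (C→T), site 22 (C→G), site 24 (C→A), site 25 (T→C).
p = 6/35 = 0.171429.
d = −0.75 · ln(1 − (4/3)·0.171429) = −0.75 · ln(0.771428) = −0.75 · (-0.259512) = 0.1946.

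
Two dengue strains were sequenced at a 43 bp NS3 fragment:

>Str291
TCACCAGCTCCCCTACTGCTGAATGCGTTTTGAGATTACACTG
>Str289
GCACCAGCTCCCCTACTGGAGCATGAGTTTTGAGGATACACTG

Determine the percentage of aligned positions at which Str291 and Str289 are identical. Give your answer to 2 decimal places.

The sequences differ at positions 1 (T/G), 19 (C/G), 20 (T/A), 22 (A/C), 26 (C/A), 35 (A/G), 36 (T/A).
36 of the 43 sites match, so the percent identity is 36/43 × 100 = 83.72%.

83.72%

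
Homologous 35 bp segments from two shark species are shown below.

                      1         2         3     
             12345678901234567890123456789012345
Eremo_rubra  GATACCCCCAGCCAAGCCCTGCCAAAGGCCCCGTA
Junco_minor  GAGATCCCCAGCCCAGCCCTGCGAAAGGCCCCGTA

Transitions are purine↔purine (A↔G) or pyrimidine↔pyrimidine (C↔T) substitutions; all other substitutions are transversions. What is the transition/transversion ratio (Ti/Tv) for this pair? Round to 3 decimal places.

Mismatches occur at site 3 (T/G, transversion), site 5 (C/T, transition), site 14 (A/C, transversion), site 23 (C/G, transversion).
Of the 4 differences, 1 transition and 3 transversions, so Ti/Tv = 1/3 = 0.333.

0.333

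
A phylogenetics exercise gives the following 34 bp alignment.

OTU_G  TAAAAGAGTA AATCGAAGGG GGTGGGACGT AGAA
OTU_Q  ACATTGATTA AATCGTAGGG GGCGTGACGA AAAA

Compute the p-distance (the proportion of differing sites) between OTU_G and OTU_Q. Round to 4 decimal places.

0.2941

Differing sites — 1:T/A; 2:A/C; 4:A/T; 5:A/T; 8:G/T; 16:A/T; 23:T/C; 25:G/T; 30:T/A; 32:G/A.
There are 10 differences over 34 sites, so p = 10/34 = 0.2941.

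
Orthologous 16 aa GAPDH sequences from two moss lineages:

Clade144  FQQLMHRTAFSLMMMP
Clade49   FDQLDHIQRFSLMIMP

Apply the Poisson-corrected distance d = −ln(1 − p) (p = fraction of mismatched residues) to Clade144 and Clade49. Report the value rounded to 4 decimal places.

0.4700

The sequences differ at positions 2 (Q/D), 5 (M/D), 7 (R/I), 8 (T/Q), 9 (A/R), 14 (M/I).
p = 6/16 = 0.375000.
d = −ln(1 − 0.375000) = −ln(0.625000) = 0.4700.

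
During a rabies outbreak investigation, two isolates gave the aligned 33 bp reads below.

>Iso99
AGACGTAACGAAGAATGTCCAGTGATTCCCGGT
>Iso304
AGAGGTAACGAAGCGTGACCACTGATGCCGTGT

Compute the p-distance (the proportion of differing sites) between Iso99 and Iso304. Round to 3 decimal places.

Mismatches occur at site 4 (C↔G), site 14 (A↔C), site 15 (A↔G), site 18 (T↔A), site 22 (G↔C), site 27 (T↔G), site 30 (C↔G), site 31 (G↔T).
There are 8 differences over 33 sites, so p = 8/33 = 0.242.

0.242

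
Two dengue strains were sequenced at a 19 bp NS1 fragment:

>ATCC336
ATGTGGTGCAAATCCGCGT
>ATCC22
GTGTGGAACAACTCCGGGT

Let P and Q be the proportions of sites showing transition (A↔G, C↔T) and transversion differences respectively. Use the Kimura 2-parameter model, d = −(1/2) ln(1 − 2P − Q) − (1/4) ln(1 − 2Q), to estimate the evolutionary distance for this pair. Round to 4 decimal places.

0.3246

The sequences differ at positions 1 (A/G, transition), 7 (T/A, transversion), 8 (G/A, transition), 12 (A/C, transversion), 17 (C/G, transversion).
Of the 5 differences, 2 transitions and 3 transversions over 19 sites: P = 2/19 = 0.105263, Q = 3/19 = 0.157895.
d = −0.5·ln(0.631579) − 0.25·ln(0.684210) = −0.5·(-0.459532) − 0.25·(-0.379490) = 0.3246.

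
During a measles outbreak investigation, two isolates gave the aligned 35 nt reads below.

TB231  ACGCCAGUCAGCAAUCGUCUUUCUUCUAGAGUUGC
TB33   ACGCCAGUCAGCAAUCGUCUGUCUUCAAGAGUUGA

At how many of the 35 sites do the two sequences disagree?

3

The sequences differ at positions 21 (U/G), 27 (U/A), 35 (C/A).
That gives 3 mismatches out of 35 aligned sites, so the Hamming distance is 3.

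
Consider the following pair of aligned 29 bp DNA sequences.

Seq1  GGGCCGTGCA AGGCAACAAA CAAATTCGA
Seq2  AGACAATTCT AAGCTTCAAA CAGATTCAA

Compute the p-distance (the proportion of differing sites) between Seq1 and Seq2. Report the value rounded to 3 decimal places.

0.379

The sequences differ at positions 1 (G/A), 3 (G/A), 5 (C/A), 6 (G/A), 8 (G/T), 10 (A/T), 12 (G/A), 15 (A/T), 16 (A/T), 23 (A/G), 28 (G/A).
There are 11 differences over 29 sites, so p = 11/29 = 0.379.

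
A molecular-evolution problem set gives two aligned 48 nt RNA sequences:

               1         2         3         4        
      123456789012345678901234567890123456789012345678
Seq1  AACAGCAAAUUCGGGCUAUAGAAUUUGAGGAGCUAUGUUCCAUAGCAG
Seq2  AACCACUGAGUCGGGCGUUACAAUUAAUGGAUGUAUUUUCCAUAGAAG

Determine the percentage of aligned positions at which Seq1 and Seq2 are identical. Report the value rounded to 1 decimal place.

68.8%

The sequences differ at positions 4 (A/C), 5 (G/A), 7 (A/U), 8 (A/G), 10 (U/G), 17 (U/G), 18 (A/U), 21 (G/C), 26 (U/A), 27 (G/A), 28 (A/U), 32 (G/U), 33 (C/G), 37 (G/U), 46 (C/A).
33 of the 48 sites match, so the percent identity is 33/48 × 100 = 68.8%.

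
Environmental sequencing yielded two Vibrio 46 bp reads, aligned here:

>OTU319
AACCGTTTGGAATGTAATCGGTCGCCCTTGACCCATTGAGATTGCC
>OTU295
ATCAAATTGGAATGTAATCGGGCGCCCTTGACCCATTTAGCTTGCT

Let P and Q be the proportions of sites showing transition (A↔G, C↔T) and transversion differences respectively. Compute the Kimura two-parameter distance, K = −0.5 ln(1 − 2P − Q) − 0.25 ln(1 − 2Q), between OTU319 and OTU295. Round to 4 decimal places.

Mismatches occur at site 2 (A→T, transversion), site 4 (C→A, transversion), site 5 (G→A, transition), site 6 (T→A, transversion), site 22 (T→G, transversion), site 38 (G→T, transversion), site 41 (A→C, transversion), site 46 (C→T, transition).
Of the 8 differences, 2 transitions and 6 transversions over 46 sites: P = 2/46 = 0.043478, Q = 6/46 = 0.130435.
d = −0.5·ln(0.782609) − 0.25·ln(0.739130) = −0.5·(-0.245122) − 0.25·(-0.302281) = 0.1981.

0.1981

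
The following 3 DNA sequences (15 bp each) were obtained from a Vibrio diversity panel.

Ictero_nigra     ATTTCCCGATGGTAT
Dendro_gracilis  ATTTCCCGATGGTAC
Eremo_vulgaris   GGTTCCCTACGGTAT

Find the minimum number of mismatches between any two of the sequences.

Pairwise Hamming distances:
  Ictero_nigra vs Dendro_gracilis: 1
  Ictero_nigra vs Eremo_vulgaris: 4
  Dendro_gracilis vs Eremo_vulgaris: 5
The smallest is 1, between Ictero_nigra and Dendro_gracilis.

1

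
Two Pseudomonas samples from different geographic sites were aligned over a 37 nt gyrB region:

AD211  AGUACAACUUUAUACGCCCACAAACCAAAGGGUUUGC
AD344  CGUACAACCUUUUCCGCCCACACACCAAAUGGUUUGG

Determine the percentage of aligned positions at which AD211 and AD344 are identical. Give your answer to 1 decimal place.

Mismatches occur at site 1 (A→C), site 9 (U→C), site 12 (A→U), site 14 (A→C), site 23 (A→C), site 30 (G→U), site 37 (C→G).
30 of the 37 sites match, so the percent identity is 30/37 × 100 = 81.1%.

81.1%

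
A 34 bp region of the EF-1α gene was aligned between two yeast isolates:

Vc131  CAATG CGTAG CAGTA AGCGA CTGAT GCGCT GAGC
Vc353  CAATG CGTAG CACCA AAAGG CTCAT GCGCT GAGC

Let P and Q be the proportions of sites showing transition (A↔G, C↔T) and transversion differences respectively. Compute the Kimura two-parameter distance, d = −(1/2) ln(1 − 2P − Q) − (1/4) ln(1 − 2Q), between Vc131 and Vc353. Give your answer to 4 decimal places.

Mismatches occur at site 13 (G→C, transversion), site 14 (T→C, transition), site 17 (G→A, transition), site 18 (C→A, transversion), site 20 (A→G, transition), site 23 (G→C, transversion).
Of the 6 differences, 3 transitions and 3 transversions over 34 sites: P = 3/34 = 0.088235, Q = 3/34 = 0.088235.
d = −0.5·ln(0.735295) − 0.25·ln(0.823530) = −0.5·(-0.307483) − 0.25·(-0.194155) = 0.2023.

0.2023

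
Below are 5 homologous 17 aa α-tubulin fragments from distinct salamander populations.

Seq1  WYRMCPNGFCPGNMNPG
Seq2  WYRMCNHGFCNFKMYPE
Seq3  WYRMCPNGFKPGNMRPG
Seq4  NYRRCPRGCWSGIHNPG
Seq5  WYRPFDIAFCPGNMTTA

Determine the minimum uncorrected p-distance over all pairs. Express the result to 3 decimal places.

Pairwise Hamming distances:
  Seq1 vs Seq2: 7
  Seq1 vs Seq3: 2
  Seq1 vs Seq4: 8
  Seq1 vs Seq5: 8
  Seq2 vs Seq3: 8
  Seq2 vs Seq4: 12
  Seq2 vs Seq5: 11
  Seq3 vs Seq4: 9
  Seq3 vs Seq5: 9
  Seq4 vs Seq5: 14
The smallest is 2 mismatches, between Seq1 and Seq3; p = 2/17 = 0.118.

0.118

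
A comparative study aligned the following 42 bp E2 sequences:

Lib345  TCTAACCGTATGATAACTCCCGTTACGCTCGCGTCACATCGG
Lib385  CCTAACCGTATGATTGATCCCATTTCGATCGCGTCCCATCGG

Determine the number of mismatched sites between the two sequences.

8

Mismatches occur at site 1 (T↔C), site 15 (A↔T), site 16 (A↔G), site 17 (C↔A), site 22 (G↔A), site 25 (A↔T), site 28 (C↔A), site 36 (A↔C).
That gives 8 mismatches out of 42 aligned sites, so the Hamming distance is 8.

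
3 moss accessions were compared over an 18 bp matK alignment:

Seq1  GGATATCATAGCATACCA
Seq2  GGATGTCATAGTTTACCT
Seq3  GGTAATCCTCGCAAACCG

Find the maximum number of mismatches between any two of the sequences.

9

Pairwise Hamming distances:
  Seq1 vs Seq2: 4
  Seq1 vs Seq3: 6
  Seq2 vs Seq3: 9
The largest is 9, between Seq2 and Seq3.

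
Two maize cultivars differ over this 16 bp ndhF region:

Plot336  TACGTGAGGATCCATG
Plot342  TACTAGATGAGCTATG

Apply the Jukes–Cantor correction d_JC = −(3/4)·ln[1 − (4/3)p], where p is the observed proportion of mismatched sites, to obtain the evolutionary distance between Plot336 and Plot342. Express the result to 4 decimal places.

0.4042

Mismatches occur at site 4 (G→T), site 5 (T→A), site 8 (G→T), site 11 (T→G), site 13 (C→T).
p = 5/16 = 0.312500.
d = −0.75 · ln(1 − (4/3)·0.312500) = −0.75 · ln(0.583333) = −0.75 · (-0.538997) = 0.4042.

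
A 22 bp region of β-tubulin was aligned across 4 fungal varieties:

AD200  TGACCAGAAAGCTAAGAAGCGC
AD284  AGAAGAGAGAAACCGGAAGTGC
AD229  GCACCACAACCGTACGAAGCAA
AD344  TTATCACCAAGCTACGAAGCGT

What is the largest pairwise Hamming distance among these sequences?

15

Pairwise Hamming distances:
  AD200 vs AD284: 10
  AD200 vs AD229: 9
  AD200 vs AD344: 6
  AD284 vs AD229: 15
  AD284 vs AD344: 14
  AD229 vs AD344: 9
The largest is 15, between AD284 and AD229.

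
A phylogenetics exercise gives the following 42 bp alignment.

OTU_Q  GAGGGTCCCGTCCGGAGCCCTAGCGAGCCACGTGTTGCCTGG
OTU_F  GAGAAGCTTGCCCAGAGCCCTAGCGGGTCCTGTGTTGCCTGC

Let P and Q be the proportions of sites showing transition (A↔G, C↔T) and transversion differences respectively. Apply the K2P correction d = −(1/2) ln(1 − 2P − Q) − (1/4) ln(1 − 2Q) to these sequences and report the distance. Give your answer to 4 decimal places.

0.3851

The sequences differ at positions 4 (G/A, transition), 5 (G/A, transition), 6 (T/G, transversion), 8 (C/T, transition), 9 (C/T, transition), 11 (T/C, transition), 14 (G/A, transition), 26 (A/G, transition), 28 (C/T, transition), 30 (A/C, transversion), 31 (C/T, transition), 42 (G/C, transversion).
Of the 12 differences, 9 transitions and 3 transversions over 42 sites: P = 9/42 = 0.214286, Q = 3/42 = 0.071429.
d = −0.5·ln(0.499999) − 0.25·ln(0.857142) = −0.5·(-0.693149) − 0.25·(-0.154152) = 0.3851.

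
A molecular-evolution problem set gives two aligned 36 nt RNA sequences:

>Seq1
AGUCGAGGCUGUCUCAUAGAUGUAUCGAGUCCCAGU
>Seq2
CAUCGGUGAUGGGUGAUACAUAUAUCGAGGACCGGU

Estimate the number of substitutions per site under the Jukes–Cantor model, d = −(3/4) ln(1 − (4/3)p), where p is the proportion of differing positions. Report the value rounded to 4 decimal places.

0.4926

Differing sites — 1:A/C; 2:G/A; 6:A/G; 7:G/U; 9:C/A; 12:U/G; 13:C/G; 15:C/G; 19:G/C; 22:G/A; 30:U/G; 31:C/A; 34:A/G.
p = 13/36 = 0.361111.
d = −0.75 · ln(1 − (4/3)·0.361111) = −0.75 · ln(0.518519) = −0.75 · (-0.656779) = 0.4926.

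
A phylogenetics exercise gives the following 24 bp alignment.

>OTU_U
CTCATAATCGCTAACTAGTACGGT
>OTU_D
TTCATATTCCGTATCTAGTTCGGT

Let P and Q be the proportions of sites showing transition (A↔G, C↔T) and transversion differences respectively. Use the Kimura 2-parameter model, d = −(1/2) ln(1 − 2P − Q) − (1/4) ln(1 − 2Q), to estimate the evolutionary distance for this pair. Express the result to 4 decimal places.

The sequences differ at positions 1 (C/T, transition), 7 (A/T, transversion), 10 (G/C, transversion), 11 (C/G, transversion), 14 (A/T, transversion), 20 (A/T, transversion).
Of the 6 differences, 1 transition and 5 transversions over 24 sites: P = 1/24 = 0.041667, Q = 5/24 = 0.208333.
d = −0.5·ln(0.708333) − 0.25·ln(0.583334) = −0.5·(-0.344841) − 0.25·(-0.538995) = 0.3072.

0.3072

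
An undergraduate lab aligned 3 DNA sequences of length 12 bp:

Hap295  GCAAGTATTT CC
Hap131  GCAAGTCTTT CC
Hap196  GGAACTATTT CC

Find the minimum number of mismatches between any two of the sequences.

1

Pairwise Hamming distances:
  Hap295 vs Hap131: 1
  Hap295 vs Hap196: 2
  Hap131 vs Hap196: 3
The smallest is 1, between Hap295 and Hap131.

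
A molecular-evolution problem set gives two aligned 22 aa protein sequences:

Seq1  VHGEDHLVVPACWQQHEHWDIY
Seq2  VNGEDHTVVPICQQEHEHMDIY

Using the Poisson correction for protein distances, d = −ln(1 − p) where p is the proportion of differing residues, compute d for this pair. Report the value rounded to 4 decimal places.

0.3185

The sequences differ at positions 2 (H/N), 7 (L/T), 11 (A/I), 13 (W/Q), 15 (Q/E), 19 (W/M).
p = 6/22 = 0.272727.
d = −ln(1 − 0.272727) = −ln(0.727273) = 0.3185.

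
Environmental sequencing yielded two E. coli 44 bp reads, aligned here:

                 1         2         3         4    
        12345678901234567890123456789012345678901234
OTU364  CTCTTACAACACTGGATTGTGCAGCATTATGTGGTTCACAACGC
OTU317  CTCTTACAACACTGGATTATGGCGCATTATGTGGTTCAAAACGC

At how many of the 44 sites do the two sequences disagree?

4

Mismatches occur at site 19 (G→A), site 22 (C→G), site 23 (A→C), site 39 (C→A).
That gives 4 mismatches out of 44 aligned sites, so the Hamming distance is 4.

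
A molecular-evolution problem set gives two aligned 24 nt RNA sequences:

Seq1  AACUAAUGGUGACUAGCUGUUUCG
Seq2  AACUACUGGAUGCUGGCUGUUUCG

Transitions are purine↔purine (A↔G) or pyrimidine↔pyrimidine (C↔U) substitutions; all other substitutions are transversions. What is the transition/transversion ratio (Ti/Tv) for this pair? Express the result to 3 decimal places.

Differing sites — 6:A/C (Tv); 10:U/A (Tv); 11:G/U (Tv); 12:A/G (Ti); 15:A/G (Ti).
Of the 5 differences, 2 transitions and 3 transversions, so Ti/Tv = 2/3 = 0.667.

0.667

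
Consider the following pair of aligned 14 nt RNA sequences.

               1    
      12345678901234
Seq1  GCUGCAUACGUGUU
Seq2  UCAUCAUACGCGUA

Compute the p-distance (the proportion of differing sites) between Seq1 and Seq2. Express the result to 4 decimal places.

Differing sites — 1:G/U; 3:U/A; 4:G/U; 11:U/C; 14:U/A.
There are 5 differences over 14 sites, so p = 5/14 = 0.3571.

0.3571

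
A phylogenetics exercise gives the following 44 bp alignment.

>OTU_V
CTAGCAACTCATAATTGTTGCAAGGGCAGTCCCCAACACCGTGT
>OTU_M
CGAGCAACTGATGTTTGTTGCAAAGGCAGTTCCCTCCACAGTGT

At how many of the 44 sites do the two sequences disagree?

Mismatches occur at site 2 (T/G), site 10 (C/G), site 13 (A/G), site 14 (A/T), site 24 (G/A), site 31 (C/T), site 35 (A/T), site 36 (A/C), site 40 (C/A).
That gives 9 mismatches out of 44 aligned sites, so the Hamming distance is 9.

9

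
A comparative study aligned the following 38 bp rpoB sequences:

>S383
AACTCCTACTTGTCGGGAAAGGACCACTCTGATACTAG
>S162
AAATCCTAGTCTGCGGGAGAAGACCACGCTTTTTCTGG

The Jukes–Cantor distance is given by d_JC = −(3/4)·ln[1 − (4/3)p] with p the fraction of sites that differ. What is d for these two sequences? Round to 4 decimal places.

Mismatches occur at site 3 (C→A), site 9 (C→G), site 11 (T→C), site 12 (G→T), site 13 (T→G), site 19 (A→G), site 21 (G→A), site 28 (T→G), site 31 (G→T), site 32 (A→T), site 34 (A→T), site 37 (A→G).
p = 12/38 = 0.315789.
d = −0.75 · ln(1 − (4/3)·0.315789) = −0.75 · ln(0.578948) = −0.75 · (-0.546543) = 0.4099.

0.4099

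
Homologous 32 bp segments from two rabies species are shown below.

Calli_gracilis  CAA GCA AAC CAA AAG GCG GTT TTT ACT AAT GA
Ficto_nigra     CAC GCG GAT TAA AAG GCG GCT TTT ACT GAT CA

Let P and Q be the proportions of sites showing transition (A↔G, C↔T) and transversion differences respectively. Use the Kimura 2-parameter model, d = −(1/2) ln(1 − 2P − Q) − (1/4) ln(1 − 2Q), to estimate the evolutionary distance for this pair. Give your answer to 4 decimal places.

0.3211

The sequences differ at positions 3 (A/C, transversion), 6 (A/G, transition), 7 (A/G, transition), 9 (C/T, transition), 10 (C/T, transition), 20 (T/C, transition), 28 (A/G, transition), 31 (G/C, transversion).
Of the 8 differences, 6 transitions and 2 transversions over 32 sites: P = 6/32 = 0.187500, Q = 2/32 = 0.062500.
d = −0.5·ln(0.562500) − 0.25·ln(0.875000) = −0.5·(-0.575364) − 0.25·(-0.133531) = 0.3211.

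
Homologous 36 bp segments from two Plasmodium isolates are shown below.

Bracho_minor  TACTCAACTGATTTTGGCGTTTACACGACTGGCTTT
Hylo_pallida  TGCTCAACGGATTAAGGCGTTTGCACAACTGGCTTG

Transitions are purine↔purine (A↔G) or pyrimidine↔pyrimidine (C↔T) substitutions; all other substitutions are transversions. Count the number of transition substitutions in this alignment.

3

Mismatches occur at site 2 (A/G, transition), site 9 (T/G, transversion), site 14 (T/A, transversion), site 15 (T/A, transversion), site 23 (A/G, transition), site 27 (G/A, transition), site 36 (T/G, transversion).
Of the 7 differences, 3 transitions and 4 transversions, so the answer is 3.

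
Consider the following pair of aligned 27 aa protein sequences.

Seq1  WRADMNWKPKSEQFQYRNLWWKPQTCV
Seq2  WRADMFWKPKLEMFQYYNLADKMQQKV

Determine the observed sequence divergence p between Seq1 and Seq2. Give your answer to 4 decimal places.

The sequences differ at positions 6 (N/F), 11 (S/L), 13 (Q/M), 17 (R/Y), 20 (W/A), 21 (W/D), 23 (P/M), 25 (T/Q), 26 (C/K).
There are 9 differences over 27 sites, so p = 9/27 = 0.3333.

0.3333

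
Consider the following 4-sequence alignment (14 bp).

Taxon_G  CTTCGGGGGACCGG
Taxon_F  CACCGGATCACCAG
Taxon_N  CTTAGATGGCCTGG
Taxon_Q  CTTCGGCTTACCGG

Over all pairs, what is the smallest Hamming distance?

3

Pairwise Hamming distances:
  Taxon_G vs Taxon_F: 6
  Taxon_G vs Taxon_N: 5
  Taxon_G vs Taxon_Q: 3
  Taxon_F vs Taxon_N: 10
  Taxon_F vs Taxon_Q: 5
  Taxon_N vs Taxon_Q: 7
The smallest is 3, between Taxon_G and Taxon_Q.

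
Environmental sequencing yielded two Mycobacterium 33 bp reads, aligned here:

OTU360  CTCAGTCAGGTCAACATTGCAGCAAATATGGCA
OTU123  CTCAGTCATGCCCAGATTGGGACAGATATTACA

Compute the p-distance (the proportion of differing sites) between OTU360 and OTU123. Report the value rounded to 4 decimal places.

0.3030

The sequences differ at positions 9 (G/T), 11 (T/C), 13 (A/C), 15 (C/G), 20 (C/G), 21 (A/G), 22 (G/A), 25 (A/G), 30 (G/T), 31 (G/A).
There are 10 differences over 33 sites, so p = 10/33 = 0.3030.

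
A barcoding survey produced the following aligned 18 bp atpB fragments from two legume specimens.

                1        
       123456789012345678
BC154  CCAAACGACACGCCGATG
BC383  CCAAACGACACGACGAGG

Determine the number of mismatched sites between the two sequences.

Differing sites — 13:C/A; 17:T/G.
That gives 2 mismatches out of 18 aligned sites, so the Hamming distance is 2.

2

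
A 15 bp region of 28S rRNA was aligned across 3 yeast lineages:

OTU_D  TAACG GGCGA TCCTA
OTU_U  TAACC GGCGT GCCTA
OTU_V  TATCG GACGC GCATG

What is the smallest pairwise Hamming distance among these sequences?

3

Pairwise Hamming distances:
  OTU_D vs OTU_U: 3
  OTU_D vs OTU_V: 6
  OTU_U vs OTU_V: 6
The smallest is 3, between OTU_D and OTU_U.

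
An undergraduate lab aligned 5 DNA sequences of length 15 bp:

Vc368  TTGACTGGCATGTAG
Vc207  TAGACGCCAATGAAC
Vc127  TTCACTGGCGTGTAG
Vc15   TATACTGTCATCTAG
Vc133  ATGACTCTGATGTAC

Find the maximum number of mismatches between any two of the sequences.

Pairwise Hamming distances:
  Vc368 vs Vc207: 7
  Vc368 vs Vc127: 2
  Vc368 vs Vc15: 4
  Vc368 vs Vc133: 5
  Vc207 vs Vc127: 9
  Vc207 vs Vc15: 8
  Vc207 vs Vc133: 6
  Vc127 vs Vc15: 5
  Vc127 vs Vc133: 7
  Vc15 vs Vc133: 7
The largest is 9, between Vc207 and Vc127.

9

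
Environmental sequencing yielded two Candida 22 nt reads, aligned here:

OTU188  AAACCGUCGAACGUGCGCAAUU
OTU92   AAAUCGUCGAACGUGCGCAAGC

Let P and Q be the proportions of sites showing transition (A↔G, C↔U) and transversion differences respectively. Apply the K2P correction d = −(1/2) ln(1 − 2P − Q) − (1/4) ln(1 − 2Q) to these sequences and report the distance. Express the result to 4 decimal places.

0.1527

Mismatches occur at site 4 (C→U, transition), site 21 (U→G, transversion), site 22 (U→C, transition).
Of the 3 differences, 2 transitions and 1 transversion over 22 sites: P = 2/22 = 0.090909, Q = 1/22 = 0.045455.
d = −0.5·ln(0.772727) − 0.25·ln(0.909090) = −0.5·(-0.257829) − 0.25·(-0.095311) = 0.1527.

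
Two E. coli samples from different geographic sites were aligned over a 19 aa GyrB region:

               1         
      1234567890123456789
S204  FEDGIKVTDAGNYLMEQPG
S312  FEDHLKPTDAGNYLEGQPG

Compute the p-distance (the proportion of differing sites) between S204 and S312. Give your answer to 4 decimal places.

0.2632

The sequences differ at positions 4 (G/H), 5 (I/L), 7 (V/P), 15 (M/E), 16 (E/G).
There are 5 differences over 19 sites, so p = 5/19 = 0.2632.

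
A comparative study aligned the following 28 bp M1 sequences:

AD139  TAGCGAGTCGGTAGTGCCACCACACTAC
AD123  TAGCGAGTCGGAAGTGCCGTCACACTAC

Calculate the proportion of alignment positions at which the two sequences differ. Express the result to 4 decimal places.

Differing sites — 12:T/A; 19:A/G; 20:C/T.
There are 3 differences over 28 sites, so p = 3/28 = 0.1071.

0.1071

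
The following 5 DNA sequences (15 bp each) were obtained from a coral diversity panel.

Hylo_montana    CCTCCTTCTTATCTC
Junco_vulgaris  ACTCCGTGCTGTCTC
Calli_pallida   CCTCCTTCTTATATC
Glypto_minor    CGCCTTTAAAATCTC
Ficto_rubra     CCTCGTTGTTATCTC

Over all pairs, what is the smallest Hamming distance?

Pairwise Hamming distances:
  Hylo_montana vs Junco_vulgaris: 5
  Hylo_montana vs Calli_pallida: 1
  Hylo_montana vs Glypto_minor: 6
  Hylo_montana vs Ficto_rubra: 2
  Junco_vulgaris vs Calli_pallida: 6
  Junco_vulgaris vs Glypto_minor: 9
  Junco_vulgaris vs Ficto_rubra: 5
  Calli_pallida vs Glypto_minor: 7
  Calli_pallida vs Ficto_rubra: 3
  Glypto_minor vs Ficto_rubra: 6
The smallest is 1, between Hylo_montana and Calli_pallida.

1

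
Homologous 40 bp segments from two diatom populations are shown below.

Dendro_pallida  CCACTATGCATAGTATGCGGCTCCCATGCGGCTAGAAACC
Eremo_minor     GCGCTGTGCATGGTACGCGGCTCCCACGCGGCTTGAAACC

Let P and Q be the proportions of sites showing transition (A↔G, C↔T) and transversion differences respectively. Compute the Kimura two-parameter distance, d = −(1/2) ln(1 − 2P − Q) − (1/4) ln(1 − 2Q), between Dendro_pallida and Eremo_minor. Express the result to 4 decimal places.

0.2047

The sequences differ at positions 1 (C/G, transversion), 3 (A/G, transition), 6 (A/G, transition), 12 (A/G, transition), 16 (T/C, transition), 27 (T/C, transition), 34 (A/T, transversion).
Of the 7 differences, 5 transitions and 2 transversions over 40 sites: P = 5/40 = 0.125000, Q = 2/40 = 0.050000.
d = −0.5·ln(0.700000) − 0.25·ln(0.900000) = −0.5·(-0.356675) − 0.25·(-0.105361) = 0.2047.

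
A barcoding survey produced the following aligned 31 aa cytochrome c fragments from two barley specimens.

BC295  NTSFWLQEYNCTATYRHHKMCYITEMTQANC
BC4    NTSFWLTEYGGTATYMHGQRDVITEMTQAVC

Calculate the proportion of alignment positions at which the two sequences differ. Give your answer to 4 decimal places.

0.3226

Differing sites — 7:Q/T; 10:N/G; 11:C/G; 16:R/M; 18:H/G; 19:K/Q; 20:M/R; 21:C/D; 22:Y/V; 30:N/V.
There are 10 differences over 31 sites, so p = 10/31 = 0.3226.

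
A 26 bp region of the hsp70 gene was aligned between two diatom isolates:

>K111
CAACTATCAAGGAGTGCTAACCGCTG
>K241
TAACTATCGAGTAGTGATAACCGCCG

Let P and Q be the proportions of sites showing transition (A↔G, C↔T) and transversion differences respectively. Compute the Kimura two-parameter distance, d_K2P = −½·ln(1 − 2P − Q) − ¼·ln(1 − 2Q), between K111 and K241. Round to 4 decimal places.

Mismatches occur at site 1 (C/T, transition), site 9 (A/G, transition), site 12 (G/T, transversion), site 17 (C/A, transversion), site 25 (T/C, transition).
Of the 5 differences, 3 transitions and 2 transversions over 26 sites: P = 3/26 = 0.115385, Q = 2/26 = 0.076923.
d = −0.5·ln(0.692307) − 0.25·ln(0.846154) = −0.5·(-0.367726) − 0.25·(-0.167054) = 0.2256.

0.2256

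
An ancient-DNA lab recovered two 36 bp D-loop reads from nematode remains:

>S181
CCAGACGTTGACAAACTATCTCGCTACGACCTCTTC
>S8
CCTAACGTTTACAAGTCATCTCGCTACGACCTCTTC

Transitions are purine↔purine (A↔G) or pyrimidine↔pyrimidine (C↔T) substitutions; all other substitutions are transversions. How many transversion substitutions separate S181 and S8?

2

Differing sites — 3:A/T (Tv); 4:G/A (Ti); 10:G/T (Tv); 15:A/G (Ti); 16:C/T (Ti); 17:T/C (Ti).
Of the 6 differences, 4 transitions and 2 transversions, so the answer is 2.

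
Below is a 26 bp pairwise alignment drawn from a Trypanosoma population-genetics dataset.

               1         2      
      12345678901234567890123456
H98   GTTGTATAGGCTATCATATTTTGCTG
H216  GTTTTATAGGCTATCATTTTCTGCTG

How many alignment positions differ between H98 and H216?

Differing sites — 4:G/T; 18:A/T; 21:T/C.
That gives 3 mismatches out of 26 aligned sites, so the Hamming distance is 3.

3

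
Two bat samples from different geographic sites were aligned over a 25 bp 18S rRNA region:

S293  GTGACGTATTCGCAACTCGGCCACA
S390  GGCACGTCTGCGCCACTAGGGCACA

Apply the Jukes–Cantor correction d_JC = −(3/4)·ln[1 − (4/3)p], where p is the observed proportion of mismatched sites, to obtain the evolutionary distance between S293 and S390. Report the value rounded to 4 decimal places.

0.3505

Differing sites — 2:T/G; 3:G/C; 8:A/C; 10:T/G; 14:A/C; 18:C/A; 21:C/G.
p = 7/25 = 0.280000.
d = −0.75 · ln(1 − (4/3)·0.280000) = −0.75 · ln(0.626667) = −0.75 · (-0.467340) = 0.3505.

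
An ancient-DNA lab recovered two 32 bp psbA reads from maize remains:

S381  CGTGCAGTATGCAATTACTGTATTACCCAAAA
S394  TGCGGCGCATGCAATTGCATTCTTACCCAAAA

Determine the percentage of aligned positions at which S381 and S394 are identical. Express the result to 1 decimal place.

71.9%

The sequences differ at positions 1 (C/T), 3 (T/C), 5 (C/G), 6 (A/C), 8 (T/C), 17 (A/G), 19 (T/A), 20 (G/T), 22 (A/C).
23 of the 32 sites match, so the percent identity is 23/32 × 100 = 71.9%.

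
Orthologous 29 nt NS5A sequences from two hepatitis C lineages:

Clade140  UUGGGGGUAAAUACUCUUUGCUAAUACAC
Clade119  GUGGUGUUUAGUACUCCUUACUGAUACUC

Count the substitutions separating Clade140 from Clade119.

Differing sites — 1:U/G; 5:G/U; 7:G/U; 9:A/U; 11:A/G; 17:U/C; 20:G/A; 23:A/G; 28:A/U.
That gives 9 mismatches out of 29 aligned sites, so the Hamming distance is 9.

9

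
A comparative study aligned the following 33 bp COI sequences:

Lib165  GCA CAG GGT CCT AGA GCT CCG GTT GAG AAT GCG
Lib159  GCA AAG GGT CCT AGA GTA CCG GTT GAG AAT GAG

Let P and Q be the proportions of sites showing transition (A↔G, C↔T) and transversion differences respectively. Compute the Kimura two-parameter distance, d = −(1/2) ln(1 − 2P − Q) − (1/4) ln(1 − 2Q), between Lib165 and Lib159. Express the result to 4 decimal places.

Mismatches occur at site 4 (C→A, transversion), site 17 (C→T, transition), site 18 (T→A, transversion), site 32 (C→A, transversion).
Of the 4 differences, 1 transition and 3 transversions over 33 sites: P = 1/33 = 0.030303, Q = 3/33 = 0.090909.
d = −0.5·ln(0.848485) − 0.25·ln(0.818182) = −0.5·(-0.164303) − 0.25·(-0.200670) = 0.1323.

0.1323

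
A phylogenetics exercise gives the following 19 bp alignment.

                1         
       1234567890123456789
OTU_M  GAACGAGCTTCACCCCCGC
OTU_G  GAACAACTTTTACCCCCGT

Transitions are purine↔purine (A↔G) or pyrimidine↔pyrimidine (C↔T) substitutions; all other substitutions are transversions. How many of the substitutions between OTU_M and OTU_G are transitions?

Mismatches occur at site 5 (G→A, transition), site 7 (G→C, transversion), site 8 (C→T, transition), site 11 (C→T, transition), site 19 (C→T, transition).
Of the 5 differences, 4 transitions and 1 transversion, so the answer is 4.

4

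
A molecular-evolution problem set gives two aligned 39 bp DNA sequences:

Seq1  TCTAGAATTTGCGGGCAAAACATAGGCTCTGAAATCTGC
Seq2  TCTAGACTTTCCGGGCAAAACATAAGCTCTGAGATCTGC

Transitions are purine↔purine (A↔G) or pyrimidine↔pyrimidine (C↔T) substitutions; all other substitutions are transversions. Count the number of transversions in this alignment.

2

Mismatches occur at site 7 (A→C, transversion), site 11 (G→C, transversion), site 25 (G→A, transition), site 33 (A→G, transition).
Of the 4 differences, 2 transitions and 2 transversions, so the answer is 2.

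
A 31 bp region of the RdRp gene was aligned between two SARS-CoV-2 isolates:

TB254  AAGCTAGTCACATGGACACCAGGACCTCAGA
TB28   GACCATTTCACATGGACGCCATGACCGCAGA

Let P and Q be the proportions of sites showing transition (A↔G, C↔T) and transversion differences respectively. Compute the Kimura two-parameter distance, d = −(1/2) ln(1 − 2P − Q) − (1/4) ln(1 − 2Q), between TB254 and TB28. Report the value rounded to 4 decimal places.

0.3171

Mismatches occur at site 1 (A↔G, transition), site 3 (G↔C, transversion), site 5 (T↔A, transversion), site 6 (A↔T, transversion), site 7 (G↔T, transversion), site 18 (A↔G, transition), site 22 (G↔T, transversion), site 27 (T↔G, transversion).
Of the 8 differences, 2 transitions and 6 transversions over 31 sites: P = 2/31 = 0.064516, Q = 6/31 = 0.193548.
d = −0.5·ln(0.677420) − 0.25·ln(0.612904) = −0.5·(-0.389464) − 0.25·(-0.489547) = 0.3171.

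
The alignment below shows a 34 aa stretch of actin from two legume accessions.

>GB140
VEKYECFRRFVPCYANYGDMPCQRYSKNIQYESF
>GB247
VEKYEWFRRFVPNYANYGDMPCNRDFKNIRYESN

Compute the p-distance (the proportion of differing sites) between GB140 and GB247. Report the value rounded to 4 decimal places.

The sequences differ at positions 6 (C/W), 13 (C/N), 23 (Q/N), 25 (Y/D), 26 (S/F), 30 (Q/R), 34 (F/N).
There are 7 differences over 34 sites, so p = 7/34 = 0.2059.

0.2059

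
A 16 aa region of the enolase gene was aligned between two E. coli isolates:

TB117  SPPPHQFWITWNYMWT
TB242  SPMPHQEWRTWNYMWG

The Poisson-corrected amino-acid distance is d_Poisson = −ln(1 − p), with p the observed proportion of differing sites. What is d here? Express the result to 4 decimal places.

0.2877

Differing sites — 3:P/M; 7:F/E; 9:I/R; 16:T/G.
p = 4/16 = 0.250000.
d = −ln(1 − 0.250000) = −ln(0.750000) = 0.2877.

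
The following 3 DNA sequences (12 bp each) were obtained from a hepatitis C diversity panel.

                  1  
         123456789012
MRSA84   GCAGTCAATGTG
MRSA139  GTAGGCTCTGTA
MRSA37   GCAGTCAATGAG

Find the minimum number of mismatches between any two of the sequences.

Pairwise Hamming distances:
  MRSA84 vs MRSA139: 5
  MRSA84 vs MRSA37: 1
  MRSA139 vs MRSA37: 6
The smallest is 1, between MRSA84 and MRSA37.

1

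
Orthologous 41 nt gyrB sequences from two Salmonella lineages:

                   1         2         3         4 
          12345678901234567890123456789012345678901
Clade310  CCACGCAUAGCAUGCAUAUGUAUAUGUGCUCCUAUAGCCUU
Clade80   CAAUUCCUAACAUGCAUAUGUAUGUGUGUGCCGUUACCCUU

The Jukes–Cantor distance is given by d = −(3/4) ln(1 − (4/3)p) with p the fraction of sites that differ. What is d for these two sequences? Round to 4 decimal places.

Differing sites — 2:C/A; 4:C/U; 5:G/U; 7:A/C; 10:G/A; 24:A/G; 29:C/U; 30:U/G; 33:U/G; 34:A/U; 37:G/C.
p = 11/41 = 0.268293.
d = −0.75 · ln(1 − (4/3)·0.268293) = −0.75 · ln(0.642276) = −0.75 · (-0.442737) = 0.3321.

0.3321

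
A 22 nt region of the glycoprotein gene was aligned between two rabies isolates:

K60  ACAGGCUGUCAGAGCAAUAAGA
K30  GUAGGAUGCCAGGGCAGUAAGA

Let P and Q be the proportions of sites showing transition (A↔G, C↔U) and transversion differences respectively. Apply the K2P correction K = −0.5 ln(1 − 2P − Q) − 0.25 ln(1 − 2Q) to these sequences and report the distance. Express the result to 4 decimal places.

The sequences differ at positions 1 (A/G, transition), 2 (C/U, transition), 6 (C/A, transversion), 9 (U/C, transition), 13 (A/G, transition), 17 (A/G, transition).
Of the 6 differences, 5 transitions and 1 transversion over 22 sites: P = 5/22 = 0.227273, Q = 1/22 = 0.045455.
d = −0.5·ln(0.499999) − 0.25·ln(0.909090) = −0.5·(-0.693149) − 0.25·(-0.095311) = 0.3704.

0.3704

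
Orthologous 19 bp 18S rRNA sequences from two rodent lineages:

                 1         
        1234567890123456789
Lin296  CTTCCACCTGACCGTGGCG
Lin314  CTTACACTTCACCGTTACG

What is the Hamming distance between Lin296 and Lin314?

5

The sequences differ at positions 4 (C/A), 8 (C/T), 10 (G/C), 16 (G/T), 17 (G/A).
That gives 5 mismatches out of 19 aligned sites, so the Hamming distance is 5.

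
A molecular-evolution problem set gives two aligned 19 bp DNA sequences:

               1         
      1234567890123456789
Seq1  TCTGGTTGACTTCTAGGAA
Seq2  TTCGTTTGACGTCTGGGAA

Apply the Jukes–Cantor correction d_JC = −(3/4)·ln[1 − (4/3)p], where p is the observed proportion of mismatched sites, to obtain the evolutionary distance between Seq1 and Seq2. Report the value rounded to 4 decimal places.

The sequences differ at positions 2 (C/T), 3 (T/C), 5 (G/T), 11 (T/G), 15 (A/G).
p = 5/19 = 0.263158.
d = −0.75 · ln(1 − (4/3)·0.263158) = −0.75 · ln(0.649123) = −0.75 · (-0.432133) = 0.3241.

0.3241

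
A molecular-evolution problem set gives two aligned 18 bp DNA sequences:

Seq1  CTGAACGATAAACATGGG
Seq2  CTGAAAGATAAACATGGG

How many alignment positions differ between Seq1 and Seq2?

A single mismatch occurs at site 6 (C↔A).
That gives 1 mismatch out of 18 aligned sites, so the Hamming distance is 1.

1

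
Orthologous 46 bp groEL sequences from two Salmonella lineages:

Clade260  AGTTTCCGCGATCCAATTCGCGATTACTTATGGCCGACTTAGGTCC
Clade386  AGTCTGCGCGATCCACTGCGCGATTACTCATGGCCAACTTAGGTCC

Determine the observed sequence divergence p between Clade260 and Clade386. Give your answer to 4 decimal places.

Mismatches occur at site 4 (T/C), site 6 (C/G), site 16 (A/C), site 18 (T/G), site 29 (T/C), site 36 (G/A).
There are 6 differences over 46 sites, so p = 6/46 = 0.1304.

0.1304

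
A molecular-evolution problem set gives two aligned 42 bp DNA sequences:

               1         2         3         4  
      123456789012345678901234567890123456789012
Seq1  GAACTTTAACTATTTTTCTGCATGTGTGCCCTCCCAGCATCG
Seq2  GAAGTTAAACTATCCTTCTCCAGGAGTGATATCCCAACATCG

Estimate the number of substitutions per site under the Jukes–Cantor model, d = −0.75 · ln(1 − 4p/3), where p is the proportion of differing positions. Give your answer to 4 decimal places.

0.3222

Differing sites — 4:C/G; 7:T/A; 14:T/C; 15:T/C; 20:G/C; 23:T/G; 25:T/A; 29:C/A; 30:C/T; 31:C/A; 37:G/A.
p = 11/42 = 0.261905.
d = −0.75 · ln(1 − (4/3)·0.261905) = −0.75 · ln(0.650793) = −0.75 · (-0.429564) = 0.3222.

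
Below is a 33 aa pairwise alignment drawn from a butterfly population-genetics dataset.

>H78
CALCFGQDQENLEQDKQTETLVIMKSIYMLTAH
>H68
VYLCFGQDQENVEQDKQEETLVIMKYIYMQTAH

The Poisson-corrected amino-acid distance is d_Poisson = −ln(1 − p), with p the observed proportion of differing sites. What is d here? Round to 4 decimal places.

The sequences differ at positions 1 (C/V), 2 (A/Y), 12 (L/V), 18 (T/E), 26 (S/Y), 30 (L/Q).
p = 6/33 = 0.181818.
d = −ln(1 − 0.181818) = −ln(0.818182) = 0.2007.

0.2007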